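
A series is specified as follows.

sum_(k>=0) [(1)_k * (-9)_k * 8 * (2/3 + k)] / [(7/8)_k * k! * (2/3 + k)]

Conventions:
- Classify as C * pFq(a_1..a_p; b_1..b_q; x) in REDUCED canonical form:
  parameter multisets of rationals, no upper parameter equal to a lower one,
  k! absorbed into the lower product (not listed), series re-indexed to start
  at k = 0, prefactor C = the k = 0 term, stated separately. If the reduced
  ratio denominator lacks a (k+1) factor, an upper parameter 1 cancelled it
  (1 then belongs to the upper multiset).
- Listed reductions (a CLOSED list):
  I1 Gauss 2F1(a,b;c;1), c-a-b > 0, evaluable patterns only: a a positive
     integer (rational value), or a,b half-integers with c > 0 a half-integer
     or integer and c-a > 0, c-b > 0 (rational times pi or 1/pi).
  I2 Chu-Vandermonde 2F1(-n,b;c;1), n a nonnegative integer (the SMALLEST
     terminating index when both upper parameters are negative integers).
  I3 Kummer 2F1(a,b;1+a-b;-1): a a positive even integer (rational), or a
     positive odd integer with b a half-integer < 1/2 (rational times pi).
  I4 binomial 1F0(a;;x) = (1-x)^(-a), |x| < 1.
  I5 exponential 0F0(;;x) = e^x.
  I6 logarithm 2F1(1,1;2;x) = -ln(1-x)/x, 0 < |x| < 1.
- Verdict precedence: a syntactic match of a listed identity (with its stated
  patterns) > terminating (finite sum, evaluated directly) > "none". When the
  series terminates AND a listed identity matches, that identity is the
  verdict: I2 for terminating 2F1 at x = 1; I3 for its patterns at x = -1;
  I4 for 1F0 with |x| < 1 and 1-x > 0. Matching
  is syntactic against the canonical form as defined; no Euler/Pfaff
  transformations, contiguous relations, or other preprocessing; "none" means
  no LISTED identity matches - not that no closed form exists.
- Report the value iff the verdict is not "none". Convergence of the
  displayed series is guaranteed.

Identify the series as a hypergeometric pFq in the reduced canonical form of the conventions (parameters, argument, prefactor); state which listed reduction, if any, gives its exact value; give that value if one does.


With C = 8: the canonical form is 2F1(-9, 1; 7/8; 1). Verdict (x = 1): the Chu-Vandermonde identity I2 applies (terminating 2F1 at x = 1 with n = 9, b = 1, c = 7/8). Sum: -8/71.

Key step: t_0 = 8 here, and the factor k + 2/3 cancels (top and bottom), leaving prefactor 8.
Consecutive-term ratio: r(k) = 1 * (k-9) (k+1) / [(k+7/8) (k+1)] ; factor over Q: parameters, x = 1, and C = 8.


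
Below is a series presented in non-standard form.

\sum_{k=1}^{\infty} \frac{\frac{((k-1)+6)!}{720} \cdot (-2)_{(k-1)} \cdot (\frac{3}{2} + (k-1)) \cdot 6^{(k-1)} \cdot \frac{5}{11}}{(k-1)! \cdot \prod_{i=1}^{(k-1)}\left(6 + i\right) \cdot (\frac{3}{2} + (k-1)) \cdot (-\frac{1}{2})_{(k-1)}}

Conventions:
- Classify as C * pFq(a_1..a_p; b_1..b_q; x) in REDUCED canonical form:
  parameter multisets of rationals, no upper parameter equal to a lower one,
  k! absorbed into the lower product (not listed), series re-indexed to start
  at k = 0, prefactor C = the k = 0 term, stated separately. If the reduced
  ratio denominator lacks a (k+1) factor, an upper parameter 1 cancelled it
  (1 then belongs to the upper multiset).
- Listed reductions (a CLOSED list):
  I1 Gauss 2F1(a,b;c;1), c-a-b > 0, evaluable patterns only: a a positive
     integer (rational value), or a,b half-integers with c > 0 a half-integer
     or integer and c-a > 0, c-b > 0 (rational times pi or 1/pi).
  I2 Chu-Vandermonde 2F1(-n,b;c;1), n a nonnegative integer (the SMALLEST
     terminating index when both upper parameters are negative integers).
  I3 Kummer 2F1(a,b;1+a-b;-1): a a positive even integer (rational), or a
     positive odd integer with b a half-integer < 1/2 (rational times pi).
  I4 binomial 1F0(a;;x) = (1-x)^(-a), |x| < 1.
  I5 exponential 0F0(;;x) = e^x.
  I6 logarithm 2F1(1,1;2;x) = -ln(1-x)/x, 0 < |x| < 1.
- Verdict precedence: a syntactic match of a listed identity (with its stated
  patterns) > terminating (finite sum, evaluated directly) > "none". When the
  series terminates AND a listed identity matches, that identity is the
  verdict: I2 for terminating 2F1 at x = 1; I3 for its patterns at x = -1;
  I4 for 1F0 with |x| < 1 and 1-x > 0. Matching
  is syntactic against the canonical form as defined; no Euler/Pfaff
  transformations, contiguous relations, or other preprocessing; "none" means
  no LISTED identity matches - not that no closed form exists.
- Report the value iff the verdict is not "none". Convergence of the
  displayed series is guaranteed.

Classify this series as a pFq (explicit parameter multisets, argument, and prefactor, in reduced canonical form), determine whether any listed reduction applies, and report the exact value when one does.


The series (x = 6) is 1F1: upper {-2}, lower {-\frac{1}{2}}, prefactor \frac{5}{11}. Verdict: terminating at k = 2: the factor (-2)_k kills every later term; summing the 3 survivors is exact. Hence: -\frac{595}{11}.

Structural cue: x = 6 and the factorial ratio (C = 5/11) (k+a-1)!/(a-1)! is a rising factorial (a)_k.
Ratio: r(k) = 6 * (k-2) / [(k-\frac{1}{2}) (k+1)] - poly over poly, x = 6 from leading terms; C = \frac{5}{11} at k = 0.


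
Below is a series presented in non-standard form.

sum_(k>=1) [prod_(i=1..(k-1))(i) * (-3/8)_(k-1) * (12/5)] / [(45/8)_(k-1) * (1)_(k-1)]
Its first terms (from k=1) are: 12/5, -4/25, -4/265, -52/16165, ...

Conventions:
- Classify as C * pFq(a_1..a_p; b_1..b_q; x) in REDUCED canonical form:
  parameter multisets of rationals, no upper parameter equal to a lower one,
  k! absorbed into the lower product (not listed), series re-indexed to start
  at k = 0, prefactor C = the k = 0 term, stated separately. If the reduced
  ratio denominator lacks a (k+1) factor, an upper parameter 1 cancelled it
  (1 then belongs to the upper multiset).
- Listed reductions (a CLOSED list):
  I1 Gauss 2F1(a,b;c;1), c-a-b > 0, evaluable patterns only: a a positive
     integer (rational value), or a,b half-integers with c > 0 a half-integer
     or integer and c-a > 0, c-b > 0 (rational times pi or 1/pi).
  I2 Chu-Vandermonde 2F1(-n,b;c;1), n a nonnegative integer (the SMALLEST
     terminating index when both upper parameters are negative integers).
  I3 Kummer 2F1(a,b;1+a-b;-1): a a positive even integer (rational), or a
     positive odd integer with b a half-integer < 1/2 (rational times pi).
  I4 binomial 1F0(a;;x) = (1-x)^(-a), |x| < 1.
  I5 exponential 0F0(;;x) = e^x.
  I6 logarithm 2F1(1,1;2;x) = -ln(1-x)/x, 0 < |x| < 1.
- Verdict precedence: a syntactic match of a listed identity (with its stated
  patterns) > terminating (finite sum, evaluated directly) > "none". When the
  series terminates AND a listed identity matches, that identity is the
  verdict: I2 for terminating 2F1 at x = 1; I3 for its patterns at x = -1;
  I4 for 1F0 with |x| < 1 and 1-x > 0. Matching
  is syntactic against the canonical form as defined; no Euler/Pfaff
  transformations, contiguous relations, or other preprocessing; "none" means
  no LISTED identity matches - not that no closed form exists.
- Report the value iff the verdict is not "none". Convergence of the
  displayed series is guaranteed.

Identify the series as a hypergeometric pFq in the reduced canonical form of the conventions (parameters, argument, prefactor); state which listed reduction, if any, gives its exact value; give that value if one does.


At argument 1: a 2F1 with upper {-3/8, 1}, lower {45/8}, scaled by C = 12/5. Verdict: this is Gauss (I1, integer-parameter pattern) (x = 1: the Gamma ratio telescopes since c-a-b = 5 > 0 and a = 1 in Z>0). Value: 111/50.

Key observation: t_0 = 12/5 here, and (1)_k (C = 12/5) is k! itself.
Step ratio: r(k) = 1 * (k-3/8) (k+1) / [(k+45/8) (k+1)] - rational in k. x = 1; t_0 = 12/5; negate the roots.


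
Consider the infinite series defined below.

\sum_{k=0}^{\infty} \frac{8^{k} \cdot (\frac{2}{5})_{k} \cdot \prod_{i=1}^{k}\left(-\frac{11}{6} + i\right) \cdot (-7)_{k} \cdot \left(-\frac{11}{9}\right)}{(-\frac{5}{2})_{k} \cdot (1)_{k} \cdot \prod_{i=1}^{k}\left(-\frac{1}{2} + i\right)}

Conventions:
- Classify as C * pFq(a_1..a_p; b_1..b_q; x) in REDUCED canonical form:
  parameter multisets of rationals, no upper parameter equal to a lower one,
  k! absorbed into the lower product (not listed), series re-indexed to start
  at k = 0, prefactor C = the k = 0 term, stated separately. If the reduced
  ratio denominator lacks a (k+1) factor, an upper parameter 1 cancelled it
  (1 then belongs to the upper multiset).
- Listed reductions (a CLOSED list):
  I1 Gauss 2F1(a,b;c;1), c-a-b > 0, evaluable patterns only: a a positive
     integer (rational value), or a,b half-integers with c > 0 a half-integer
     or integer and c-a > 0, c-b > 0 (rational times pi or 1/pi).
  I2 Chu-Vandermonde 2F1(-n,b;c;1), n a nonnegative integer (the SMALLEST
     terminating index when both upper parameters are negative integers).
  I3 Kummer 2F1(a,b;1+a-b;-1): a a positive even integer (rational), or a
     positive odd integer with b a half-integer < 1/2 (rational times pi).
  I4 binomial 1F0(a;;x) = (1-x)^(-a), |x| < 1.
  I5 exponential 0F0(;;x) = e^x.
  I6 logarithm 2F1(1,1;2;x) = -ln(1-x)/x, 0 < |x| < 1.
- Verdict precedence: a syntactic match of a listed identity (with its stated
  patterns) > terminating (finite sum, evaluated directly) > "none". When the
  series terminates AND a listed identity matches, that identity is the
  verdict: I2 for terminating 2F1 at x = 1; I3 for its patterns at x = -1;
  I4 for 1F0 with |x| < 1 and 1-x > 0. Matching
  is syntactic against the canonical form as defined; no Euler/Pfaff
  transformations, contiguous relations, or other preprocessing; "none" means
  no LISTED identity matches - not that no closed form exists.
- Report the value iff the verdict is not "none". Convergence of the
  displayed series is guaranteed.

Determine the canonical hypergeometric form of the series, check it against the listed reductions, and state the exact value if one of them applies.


x = 8 here; the reduced form reads 3F2, upper {-7, -\frac{5}{6}, \frac{2}{5}}, lower {-\frac{5}{2}, \frac{1}{2}}, C = -\frac{11}{9}. Verdict: terminating - the sum ends at index 7 because -7 is a negative integer; exact evaluation follows. Hence: \frac{32547459026027}{18984375}.

Structural cue: t_0 being -\frac{11}{9}, (1)_k (C = -11/9) is k! itself.
Consecutive-term ratio: r(k) = 8 * (k-7) (k-\frac{5}{6}) (k+\frac{2}{5}) / [(k-\frac{5}{2}) (k+\frac{1}{2}) (k+1)] - poly over poly, x = 8 from leading terms; C = -\frac{11}{9} at k = 0.


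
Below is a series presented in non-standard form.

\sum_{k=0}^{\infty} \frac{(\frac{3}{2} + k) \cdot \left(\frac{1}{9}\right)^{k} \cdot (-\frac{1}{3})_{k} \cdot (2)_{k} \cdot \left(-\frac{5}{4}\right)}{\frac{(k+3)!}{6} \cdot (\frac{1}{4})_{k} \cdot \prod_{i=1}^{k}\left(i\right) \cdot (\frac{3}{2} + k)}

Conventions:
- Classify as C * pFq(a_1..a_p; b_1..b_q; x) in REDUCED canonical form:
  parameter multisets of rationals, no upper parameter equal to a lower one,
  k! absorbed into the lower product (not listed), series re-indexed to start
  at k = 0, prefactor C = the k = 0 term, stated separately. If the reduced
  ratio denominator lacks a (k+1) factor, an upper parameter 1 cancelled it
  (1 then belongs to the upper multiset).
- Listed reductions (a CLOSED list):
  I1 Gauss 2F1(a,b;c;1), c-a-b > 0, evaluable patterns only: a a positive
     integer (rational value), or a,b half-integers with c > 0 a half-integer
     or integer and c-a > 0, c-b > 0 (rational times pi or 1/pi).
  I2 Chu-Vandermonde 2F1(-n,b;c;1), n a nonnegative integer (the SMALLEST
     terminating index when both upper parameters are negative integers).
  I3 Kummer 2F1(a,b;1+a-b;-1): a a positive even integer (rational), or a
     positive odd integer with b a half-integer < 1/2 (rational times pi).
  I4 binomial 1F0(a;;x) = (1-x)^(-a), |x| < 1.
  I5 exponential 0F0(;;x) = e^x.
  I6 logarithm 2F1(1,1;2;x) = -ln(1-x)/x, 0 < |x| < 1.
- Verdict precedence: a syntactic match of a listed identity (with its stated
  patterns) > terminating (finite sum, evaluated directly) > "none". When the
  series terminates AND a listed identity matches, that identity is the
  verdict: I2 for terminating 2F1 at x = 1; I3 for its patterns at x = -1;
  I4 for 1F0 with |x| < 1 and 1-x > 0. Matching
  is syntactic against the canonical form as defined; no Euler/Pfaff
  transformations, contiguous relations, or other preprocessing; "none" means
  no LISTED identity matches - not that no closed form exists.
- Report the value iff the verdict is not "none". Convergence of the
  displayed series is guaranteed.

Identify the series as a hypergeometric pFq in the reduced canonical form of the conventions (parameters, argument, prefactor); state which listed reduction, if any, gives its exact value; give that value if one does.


x = \frac{1}{9} here; the reduced form reads 2F2, upper {-\frac{1}{3}, 2}, lower {\frac{1}{4}, 4}, C = -\frac{5}{4}. Verdict: none. No listed pattern accepts 2F2(-\frac{1}{3}, 2; \frac{1}{4}, 4; \frac{1}{9}).

Structural cue: x = \frac{1}{9} and the product of the first k integers (C = -5/4, x = 1/9) is k!.
Ratio: r(k) = \frac{1}{9} * (k-\frac{1}{3}) (k+2) / [(k+\frac{1}{4}) (k+4) (k+1)] - poly over poly, x = \frac{1}{9} from leading terms; C = -\frac{5}{4} at k = 0.


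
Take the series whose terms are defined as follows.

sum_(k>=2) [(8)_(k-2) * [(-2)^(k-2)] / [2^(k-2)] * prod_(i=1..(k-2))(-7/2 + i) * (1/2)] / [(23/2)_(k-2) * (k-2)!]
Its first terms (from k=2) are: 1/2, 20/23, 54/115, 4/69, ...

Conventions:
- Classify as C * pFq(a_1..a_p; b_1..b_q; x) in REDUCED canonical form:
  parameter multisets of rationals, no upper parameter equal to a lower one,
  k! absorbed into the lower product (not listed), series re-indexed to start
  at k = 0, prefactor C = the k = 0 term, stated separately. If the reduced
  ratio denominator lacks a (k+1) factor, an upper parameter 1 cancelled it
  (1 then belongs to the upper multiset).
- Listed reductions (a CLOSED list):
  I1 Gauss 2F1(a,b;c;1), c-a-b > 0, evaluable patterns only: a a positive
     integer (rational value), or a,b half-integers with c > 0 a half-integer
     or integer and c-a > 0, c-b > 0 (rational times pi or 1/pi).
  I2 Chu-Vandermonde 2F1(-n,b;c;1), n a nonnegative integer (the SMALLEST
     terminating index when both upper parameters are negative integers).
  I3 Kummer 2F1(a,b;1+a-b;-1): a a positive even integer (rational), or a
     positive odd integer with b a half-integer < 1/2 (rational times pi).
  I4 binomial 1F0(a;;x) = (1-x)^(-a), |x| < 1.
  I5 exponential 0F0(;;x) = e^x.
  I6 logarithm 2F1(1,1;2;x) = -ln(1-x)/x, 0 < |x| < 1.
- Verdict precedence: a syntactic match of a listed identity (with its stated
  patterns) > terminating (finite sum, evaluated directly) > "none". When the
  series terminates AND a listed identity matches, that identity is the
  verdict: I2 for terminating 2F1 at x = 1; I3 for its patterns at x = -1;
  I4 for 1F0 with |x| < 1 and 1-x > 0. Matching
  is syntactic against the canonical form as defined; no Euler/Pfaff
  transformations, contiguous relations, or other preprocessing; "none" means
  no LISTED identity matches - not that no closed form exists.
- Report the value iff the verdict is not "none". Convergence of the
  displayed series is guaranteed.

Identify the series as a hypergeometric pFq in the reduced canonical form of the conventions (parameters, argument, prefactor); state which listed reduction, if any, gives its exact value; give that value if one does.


At argument -1: a 2F1 with upper {-5/2, 8}, lower {23/2}, scaled by C = 1/2. Verdict: Kummer's theorem (I3) applies (x = -1; c = 23/2 equals 1+a-b for upper {-5/2, 8}: listed pattern). Its exact value is 969/512.

Key step: t_0 = 1/2 here, and the two k-th powers (prefactor 1/2) combine into one argument.
Step ratio: r(k) = (-1) * (k-5/2) (k+8) / [(k+23/2) (k+1)] - rational in k, leading ratio (-1); with t_0 = 1/2, classification follows.


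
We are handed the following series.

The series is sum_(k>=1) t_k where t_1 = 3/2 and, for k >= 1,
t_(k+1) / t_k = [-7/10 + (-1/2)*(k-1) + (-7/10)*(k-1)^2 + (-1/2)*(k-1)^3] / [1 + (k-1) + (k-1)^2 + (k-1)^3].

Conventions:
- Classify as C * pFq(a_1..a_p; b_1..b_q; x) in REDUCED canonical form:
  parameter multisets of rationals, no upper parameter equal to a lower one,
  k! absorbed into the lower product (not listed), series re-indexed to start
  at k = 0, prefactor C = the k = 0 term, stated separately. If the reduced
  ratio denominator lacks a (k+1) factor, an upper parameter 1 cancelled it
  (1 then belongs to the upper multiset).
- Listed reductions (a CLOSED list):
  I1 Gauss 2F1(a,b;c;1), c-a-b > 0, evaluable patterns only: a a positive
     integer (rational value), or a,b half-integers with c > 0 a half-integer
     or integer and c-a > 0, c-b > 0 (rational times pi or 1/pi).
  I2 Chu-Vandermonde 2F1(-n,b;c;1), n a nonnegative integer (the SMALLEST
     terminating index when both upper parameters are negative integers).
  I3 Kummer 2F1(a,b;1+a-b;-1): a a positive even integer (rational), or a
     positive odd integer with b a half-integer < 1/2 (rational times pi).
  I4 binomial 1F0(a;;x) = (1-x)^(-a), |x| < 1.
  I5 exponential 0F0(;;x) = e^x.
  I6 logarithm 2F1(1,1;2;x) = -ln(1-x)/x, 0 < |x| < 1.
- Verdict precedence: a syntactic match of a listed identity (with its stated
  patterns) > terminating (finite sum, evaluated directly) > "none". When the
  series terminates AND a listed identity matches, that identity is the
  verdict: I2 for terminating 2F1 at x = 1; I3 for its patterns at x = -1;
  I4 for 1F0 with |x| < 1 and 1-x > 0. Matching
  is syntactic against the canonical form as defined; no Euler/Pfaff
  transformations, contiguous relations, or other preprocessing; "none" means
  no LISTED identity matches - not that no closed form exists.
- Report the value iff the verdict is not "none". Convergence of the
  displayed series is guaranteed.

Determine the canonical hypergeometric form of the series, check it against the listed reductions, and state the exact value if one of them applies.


This is 3/2 * 1F0(7/5; -; -1/2) in reduced canonical form. Verdict (x = -1/2): the I4 binomial reduction applies (the 1F0 binomial series: exponent -7/5, x = -1/2). Its exact value is (3/2) * (3/2)^(-7/5).

Structural cue: from the first term 3/2: cancel k^2 + 1 from the displayed ratio first; then C = 3/2, x = -1/2.
Step ratio: r(k) = (-1/2) * (k+7/5) / [(k+1)] - rational; roots negated = parameters, x = (-1/2), C = 3/2.


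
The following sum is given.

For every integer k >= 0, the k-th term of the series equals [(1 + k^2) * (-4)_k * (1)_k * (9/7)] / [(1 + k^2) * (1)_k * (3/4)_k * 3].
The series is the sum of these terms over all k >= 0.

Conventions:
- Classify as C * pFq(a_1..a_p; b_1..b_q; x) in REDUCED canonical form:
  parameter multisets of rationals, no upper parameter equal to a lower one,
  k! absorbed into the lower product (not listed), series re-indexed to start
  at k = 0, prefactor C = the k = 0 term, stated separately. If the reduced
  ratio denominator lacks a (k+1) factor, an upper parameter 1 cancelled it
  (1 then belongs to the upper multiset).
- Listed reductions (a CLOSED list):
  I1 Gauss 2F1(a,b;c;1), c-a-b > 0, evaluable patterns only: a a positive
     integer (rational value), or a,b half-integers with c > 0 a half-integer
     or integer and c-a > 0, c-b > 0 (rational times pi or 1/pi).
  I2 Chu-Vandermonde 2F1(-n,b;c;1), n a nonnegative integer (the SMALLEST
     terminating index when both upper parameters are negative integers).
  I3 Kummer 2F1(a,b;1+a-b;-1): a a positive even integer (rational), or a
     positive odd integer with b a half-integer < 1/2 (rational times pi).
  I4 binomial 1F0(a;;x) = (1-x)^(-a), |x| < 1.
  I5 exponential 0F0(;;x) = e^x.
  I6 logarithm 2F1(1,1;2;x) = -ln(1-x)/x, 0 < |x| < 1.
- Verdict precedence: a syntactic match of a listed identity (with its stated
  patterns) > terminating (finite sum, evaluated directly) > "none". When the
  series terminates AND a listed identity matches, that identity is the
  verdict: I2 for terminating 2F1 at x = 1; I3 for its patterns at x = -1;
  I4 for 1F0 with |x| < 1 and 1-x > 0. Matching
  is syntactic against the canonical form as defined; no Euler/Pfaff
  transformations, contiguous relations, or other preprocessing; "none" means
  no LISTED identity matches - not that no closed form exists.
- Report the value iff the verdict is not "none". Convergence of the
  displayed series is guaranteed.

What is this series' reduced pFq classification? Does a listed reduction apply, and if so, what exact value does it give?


With C = 3/7: the canonical form is 2F1(-4, 1; 3/4; 1). Verdict: the Chu-Vandermonde identity I2 applies (terminating 2F1 at x = 1 with n = 4, b = 1, c = 3/4). Sum: -1/35.

Key step: x = 1 and the constant factors (C = 3/7, x = 1) combine into one prefactor.
Term ratio: r(k) = 1 * (k-4) (k+1) / [(k+3/4) (k+1)] - rational in k. x = 1; t_0 = 3/7; negate the roots.


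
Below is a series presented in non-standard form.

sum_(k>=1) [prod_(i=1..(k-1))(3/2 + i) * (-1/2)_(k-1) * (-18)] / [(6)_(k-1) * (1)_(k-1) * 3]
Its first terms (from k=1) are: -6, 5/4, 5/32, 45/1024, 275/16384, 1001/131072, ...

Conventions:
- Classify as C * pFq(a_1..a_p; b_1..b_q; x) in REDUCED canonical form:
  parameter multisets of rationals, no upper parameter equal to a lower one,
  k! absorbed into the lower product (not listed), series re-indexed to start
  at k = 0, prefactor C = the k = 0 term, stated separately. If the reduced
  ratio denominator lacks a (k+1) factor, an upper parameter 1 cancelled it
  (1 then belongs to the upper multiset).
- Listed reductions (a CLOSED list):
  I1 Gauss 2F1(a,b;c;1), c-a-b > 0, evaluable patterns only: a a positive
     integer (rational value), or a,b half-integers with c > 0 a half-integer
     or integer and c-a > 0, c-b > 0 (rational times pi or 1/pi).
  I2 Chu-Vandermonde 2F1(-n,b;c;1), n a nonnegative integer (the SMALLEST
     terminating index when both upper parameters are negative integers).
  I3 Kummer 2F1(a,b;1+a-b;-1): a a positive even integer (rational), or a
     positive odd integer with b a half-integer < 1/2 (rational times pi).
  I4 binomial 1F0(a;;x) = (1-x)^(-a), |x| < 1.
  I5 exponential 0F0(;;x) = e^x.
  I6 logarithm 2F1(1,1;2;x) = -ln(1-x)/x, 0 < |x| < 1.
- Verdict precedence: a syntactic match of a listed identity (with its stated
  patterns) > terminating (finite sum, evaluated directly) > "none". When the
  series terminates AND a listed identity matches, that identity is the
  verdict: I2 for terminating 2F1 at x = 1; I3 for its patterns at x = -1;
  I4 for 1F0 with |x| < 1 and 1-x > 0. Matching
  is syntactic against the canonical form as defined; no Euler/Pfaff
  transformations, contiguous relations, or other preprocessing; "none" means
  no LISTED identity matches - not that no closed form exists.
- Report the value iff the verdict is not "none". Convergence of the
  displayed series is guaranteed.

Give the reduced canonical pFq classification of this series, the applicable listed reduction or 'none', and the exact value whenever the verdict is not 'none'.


The series (x = 1) is 2F1: upper {-1/2, 5/2}, lower {6}, prefactor -6. Verdict: Gauss's theorem I1 (half-integer case) fires (x = 1; upper {-1/2, 5/2} half-integers, c = 6 in the evaluable pattern). Its exact value is (-16384/1155) / pi.

Key observation: t_0 = -6 here, and (1)_k (prefactor -6) is k! itself.
Ratio: r(k) = 1 * (k-1/2) (k+5/2) / [(k+6) (k+1)] - rational in k. x = 1; t_0 = -6; negate the roots.


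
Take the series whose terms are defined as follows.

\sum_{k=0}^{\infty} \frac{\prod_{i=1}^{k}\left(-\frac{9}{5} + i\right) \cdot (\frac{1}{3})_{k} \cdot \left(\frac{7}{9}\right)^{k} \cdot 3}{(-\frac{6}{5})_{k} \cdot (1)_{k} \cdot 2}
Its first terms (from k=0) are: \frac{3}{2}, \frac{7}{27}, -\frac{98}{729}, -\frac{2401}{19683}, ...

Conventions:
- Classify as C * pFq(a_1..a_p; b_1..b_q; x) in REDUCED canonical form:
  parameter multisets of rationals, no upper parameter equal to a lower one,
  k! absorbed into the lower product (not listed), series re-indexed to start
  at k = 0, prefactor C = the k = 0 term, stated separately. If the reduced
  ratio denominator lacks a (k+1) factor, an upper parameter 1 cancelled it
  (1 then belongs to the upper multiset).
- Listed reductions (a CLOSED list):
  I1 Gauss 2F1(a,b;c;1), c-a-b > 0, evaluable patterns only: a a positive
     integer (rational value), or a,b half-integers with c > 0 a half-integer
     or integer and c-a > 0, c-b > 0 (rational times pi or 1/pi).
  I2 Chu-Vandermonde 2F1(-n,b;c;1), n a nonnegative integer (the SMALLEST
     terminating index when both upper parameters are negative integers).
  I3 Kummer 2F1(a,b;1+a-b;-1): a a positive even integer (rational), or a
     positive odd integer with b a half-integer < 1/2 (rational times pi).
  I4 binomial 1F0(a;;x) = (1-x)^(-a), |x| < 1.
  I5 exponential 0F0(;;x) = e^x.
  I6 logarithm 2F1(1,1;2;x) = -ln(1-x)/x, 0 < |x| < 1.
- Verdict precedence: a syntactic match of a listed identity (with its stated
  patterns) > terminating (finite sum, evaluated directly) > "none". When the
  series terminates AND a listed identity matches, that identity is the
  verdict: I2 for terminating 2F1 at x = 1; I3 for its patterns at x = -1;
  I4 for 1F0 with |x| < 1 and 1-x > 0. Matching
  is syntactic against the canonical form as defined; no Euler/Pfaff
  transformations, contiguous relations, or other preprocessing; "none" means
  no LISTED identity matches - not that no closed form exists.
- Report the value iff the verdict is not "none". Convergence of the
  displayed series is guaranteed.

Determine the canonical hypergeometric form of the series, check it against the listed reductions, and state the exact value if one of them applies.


x = \frac{7}{9} here; the reduced form reads 2F1, upper {-\frac{4}{5}, \frac{1}{3}}, lower {-\frac{6}{5}}, C = \frac{3}{2}. Verdict: none here - no I1-I6 shape fits x = \frac{7}{9} with lower {-\frac{6}{5}}.

Structural cue: x = \frac{7}{9} and the running product (C = 3/2, x = 7/9) telescopes to a rising factorial.
Term ratio: r(k) = \frac{7}{9} * (k-\frac{4}{5}) (k+\frac{1}{3}) / [(k-\frac{6}{5}) (k+1)] ; factor over Q: parameters, x = \frac{7}{9}, and C = \frac{3}{2}.


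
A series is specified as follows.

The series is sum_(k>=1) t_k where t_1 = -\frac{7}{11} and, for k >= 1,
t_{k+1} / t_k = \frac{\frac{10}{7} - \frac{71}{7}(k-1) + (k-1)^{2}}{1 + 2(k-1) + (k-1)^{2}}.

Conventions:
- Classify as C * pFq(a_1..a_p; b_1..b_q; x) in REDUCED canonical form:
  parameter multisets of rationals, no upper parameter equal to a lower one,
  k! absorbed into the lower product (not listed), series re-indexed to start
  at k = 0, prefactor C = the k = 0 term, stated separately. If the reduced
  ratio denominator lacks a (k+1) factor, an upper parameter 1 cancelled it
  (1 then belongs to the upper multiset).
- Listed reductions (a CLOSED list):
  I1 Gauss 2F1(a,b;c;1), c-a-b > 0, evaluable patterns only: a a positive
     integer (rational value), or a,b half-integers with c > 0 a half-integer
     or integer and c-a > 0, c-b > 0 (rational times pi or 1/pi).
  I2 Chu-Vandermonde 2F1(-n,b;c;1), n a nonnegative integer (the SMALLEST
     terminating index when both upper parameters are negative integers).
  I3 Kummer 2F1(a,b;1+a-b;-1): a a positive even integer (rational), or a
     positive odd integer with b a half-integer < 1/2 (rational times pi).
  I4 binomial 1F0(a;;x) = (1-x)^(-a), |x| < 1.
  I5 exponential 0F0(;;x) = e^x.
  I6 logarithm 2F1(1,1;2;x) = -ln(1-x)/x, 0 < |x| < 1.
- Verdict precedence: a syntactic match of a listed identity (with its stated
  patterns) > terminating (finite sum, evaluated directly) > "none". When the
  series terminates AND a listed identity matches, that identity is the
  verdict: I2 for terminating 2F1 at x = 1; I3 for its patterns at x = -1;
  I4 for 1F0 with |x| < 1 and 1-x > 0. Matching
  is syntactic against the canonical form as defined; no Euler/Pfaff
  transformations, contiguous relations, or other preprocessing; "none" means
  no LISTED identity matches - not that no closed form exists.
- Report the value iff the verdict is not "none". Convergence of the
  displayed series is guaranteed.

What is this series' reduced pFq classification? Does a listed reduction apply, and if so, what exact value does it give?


At argument 1: a 2F1 with upper {-10, -\frac{1}{7}}, lower {1}, scaled by C = -\frac{7}{11}. Verdict: Chu-Vandermonde (I2) applies (terminating 2F1 at x = 1 with n = 10, b = -1/7, c = 1). Value: -\frac{269152480}{282475249}.

Key step: t_0 = -\frac{7}{11} here, and the expanded ratio factors over Q; C = -7/11, x = 1, roots give parameters.
Ratio: r(k) = 1 * (k-10) (k-\frac{1}{7}) / [(k+1) (k+1)] - poly over poly, x = 1 from leading terms; C = -\frac{7}{11} at k = 0.


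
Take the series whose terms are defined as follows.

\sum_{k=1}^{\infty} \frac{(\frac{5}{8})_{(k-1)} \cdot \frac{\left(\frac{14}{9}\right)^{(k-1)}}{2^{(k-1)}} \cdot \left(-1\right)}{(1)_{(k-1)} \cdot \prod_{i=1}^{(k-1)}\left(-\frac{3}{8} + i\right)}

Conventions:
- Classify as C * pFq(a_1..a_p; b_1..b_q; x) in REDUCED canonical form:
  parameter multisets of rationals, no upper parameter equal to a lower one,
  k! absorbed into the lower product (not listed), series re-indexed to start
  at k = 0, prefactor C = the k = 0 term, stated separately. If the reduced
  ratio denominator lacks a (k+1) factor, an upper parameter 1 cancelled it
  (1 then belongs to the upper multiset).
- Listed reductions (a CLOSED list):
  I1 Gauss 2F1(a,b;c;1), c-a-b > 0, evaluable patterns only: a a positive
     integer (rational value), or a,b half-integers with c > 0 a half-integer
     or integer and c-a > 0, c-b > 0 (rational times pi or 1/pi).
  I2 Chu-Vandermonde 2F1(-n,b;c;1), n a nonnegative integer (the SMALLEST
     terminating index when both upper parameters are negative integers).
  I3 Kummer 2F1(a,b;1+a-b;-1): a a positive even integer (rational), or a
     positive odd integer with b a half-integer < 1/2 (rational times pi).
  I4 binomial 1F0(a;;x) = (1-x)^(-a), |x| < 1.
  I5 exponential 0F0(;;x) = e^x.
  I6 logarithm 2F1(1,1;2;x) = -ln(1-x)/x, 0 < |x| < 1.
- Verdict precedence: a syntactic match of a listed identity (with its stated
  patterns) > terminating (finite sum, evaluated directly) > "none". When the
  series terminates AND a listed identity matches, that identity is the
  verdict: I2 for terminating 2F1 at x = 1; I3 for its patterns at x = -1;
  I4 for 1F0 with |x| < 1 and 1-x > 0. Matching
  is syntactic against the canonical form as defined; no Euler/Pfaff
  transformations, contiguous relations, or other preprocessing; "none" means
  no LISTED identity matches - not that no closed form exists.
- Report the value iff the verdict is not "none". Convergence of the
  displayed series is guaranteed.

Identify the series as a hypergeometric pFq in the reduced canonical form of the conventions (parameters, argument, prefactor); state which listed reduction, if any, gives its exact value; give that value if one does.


x = \frac{7}{9} here; the reduced form reads 0F0, upper {-}, lower {-}, C = -1. Verdict: exponential (I5) matches (the 0F0 exponential series at x = \frac{7}{9}). Exact value: \left(-1\right) \cdot e^{\frac{7}{9}}.

Key observation: t_0 = -1 here, and the two k-th powers (C = -1) combine into one argument.
Ratio: r(k) = \frac{7}{9} * 1 / [(k+1)] - rational in k, leading ratio \frac{7}{9}; with t_0 = -1, classification follows.


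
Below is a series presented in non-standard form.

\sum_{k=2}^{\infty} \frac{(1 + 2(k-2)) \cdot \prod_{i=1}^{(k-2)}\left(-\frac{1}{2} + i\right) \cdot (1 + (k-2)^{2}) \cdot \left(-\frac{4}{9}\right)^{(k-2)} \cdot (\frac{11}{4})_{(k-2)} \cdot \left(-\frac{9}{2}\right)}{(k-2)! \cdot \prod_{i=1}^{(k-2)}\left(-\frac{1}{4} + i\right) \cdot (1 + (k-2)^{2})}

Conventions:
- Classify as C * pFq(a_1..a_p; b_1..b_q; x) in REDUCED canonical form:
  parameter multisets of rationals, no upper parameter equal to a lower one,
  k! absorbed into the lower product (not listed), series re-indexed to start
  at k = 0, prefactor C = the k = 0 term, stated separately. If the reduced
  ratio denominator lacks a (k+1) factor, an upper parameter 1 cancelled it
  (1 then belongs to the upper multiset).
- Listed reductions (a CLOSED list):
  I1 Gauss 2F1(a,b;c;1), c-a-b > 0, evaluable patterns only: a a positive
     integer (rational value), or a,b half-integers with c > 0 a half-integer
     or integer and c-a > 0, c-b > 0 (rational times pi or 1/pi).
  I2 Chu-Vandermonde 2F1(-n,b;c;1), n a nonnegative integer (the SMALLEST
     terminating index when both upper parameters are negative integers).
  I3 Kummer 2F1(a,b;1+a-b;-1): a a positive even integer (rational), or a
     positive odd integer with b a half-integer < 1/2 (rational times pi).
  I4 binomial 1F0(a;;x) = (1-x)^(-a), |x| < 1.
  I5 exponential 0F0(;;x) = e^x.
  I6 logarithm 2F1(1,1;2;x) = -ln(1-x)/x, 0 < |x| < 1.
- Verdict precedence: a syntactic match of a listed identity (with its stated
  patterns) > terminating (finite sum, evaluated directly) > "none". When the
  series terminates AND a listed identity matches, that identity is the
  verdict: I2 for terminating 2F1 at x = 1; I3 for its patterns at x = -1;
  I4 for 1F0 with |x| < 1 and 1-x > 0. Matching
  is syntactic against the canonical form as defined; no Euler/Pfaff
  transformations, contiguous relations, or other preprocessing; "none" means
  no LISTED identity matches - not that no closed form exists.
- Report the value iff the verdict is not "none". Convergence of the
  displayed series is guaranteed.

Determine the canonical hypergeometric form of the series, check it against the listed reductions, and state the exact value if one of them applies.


Structural cue: from the first term -\frac{9}{2}: striking the common factor k^2 + 1 reduces the term (C = -9/2, x = -4/9).
Step ratio: r(k) = -\frac{4}{9} * (k+\frac{3}{2}) (k+\frac{11}{4}) / [(k+\frac{3}{4}) (k+1)] - poly over poly, x = -\frac{4}{9} from leading terms; C = -\frac{9}{2} at k = 0.

With C = -\frac{9}{2}: the canonical form is 2F1(\frac{3}{2}, \frac{11}{4}; \frac{3}{4}; -\frac{4}{9}). Verdict: none - this 2F1 at x = -\frac{4}{9} matches no listed pattern, and upper {\frac{3}{2}, \frac{11}{4}} holds no stopper.


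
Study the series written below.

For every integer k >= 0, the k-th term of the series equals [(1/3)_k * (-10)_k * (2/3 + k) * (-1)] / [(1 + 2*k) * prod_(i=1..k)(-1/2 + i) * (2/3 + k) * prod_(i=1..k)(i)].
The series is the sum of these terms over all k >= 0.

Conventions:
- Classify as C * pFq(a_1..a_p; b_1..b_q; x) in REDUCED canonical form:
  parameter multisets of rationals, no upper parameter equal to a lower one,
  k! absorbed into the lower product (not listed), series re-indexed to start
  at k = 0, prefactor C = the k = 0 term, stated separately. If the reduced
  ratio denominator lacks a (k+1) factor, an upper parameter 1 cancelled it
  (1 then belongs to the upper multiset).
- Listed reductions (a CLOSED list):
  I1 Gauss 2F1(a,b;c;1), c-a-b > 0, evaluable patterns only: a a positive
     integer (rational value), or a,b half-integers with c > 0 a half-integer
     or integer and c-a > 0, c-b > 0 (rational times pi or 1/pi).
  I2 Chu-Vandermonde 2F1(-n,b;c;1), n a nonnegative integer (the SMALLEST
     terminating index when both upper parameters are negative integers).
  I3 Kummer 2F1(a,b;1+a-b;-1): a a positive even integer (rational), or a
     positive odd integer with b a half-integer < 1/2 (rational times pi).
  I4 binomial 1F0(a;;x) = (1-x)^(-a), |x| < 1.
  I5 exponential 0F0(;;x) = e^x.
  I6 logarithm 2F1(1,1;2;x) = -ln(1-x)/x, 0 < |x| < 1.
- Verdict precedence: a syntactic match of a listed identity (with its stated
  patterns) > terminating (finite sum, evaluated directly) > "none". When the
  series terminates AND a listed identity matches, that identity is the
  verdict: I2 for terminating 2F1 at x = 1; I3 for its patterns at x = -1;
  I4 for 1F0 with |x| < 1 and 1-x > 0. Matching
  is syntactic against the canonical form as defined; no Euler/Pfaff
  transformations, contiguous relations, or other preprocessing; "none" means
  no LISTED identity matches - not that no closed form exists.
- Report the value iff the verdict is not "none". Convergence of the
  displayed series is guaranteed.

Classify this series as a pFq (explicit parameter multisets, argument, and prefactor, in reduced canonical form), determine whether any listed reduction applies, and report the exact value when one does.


x = 1 here; the reduced form reads 2F1, upper {-10, 1/3}, lower {3/2}, C = -1. Verdict: the Chu-Vandermonde identity I2 matches (terminating 2F1 at x = 1 with n = 10, b = 1/3, c = 3/2). Exact value: -105300335/243931419.

Key observation: from the first term -1: striking the common factor k + 2/3 reduces the term (C = -1, x = 1).
Step ratio: r(k) = 1 * (k-10) (k+1/3) / [(k+3/2) (k+1)] - poly over poly, x = 1 from leading terms; C = -1 at k = 0.


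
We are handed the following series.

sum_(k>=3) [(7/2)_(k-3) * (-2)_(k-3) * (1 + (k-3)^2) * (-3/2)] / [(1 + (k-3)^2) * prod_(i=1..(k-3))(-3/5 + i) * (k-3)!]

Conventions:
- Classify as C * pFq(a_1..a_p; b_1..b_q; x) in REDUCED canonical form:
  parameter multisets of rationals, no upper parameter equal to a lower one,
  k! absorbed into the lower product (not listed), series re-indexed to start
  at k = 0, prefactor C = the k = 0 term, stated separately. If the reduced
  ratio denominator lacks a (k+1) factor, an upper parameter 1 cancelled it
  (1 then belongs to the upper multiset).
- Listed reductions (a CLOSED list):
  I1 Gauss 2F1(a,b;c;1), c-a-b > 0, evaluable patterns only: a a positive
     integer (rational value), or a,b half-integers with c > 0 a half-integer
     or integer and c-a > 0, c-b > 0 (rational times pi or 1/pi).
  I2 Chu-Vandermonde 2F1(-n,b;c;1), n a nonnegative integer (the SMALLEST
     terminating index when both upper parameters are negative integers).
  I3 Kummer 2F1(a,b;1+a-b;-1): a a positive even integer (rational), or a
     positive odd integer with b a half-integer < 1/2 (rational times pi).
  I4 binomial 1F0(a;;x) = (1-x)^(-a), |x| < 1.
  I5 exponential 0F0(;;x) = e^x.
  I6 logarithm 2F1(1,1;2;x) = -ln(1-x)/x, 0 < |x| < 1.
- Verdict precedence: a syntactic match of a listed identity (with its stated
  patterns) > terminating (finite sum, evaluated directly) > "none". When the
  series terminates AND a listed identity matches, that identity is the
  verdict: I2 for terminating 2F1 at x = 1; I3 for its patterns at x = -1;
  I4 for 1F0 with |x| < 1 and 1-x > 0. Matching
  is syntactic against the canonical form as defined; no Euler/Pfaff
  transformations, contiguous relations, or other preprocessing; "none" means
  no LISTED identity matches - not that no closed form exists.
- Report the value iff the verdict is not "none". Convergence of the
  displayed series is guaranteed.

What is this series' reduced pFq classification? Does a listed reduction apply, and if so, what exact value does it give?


The series (x = 1) is 2F1: upper {-2, 7/2}, lower {2/5}, prefactor -3/2. Verdict: this is Chu-Vandermonde (I2) (terminating 2F1 at x = 1 with n = 2, b = 7/2, c = 2/5). Value: -279/16.

Key step: with t_0 = -3/2, the factor k^2 + 1 cancels (top and bottom), leaving C = -3/2.
Step ratio: r(k) = 1 * (k-2) (k+7/2) / [(k+2/5) (k+1)] - rational in k, leading ratio 1; with t_0 = -3/2, classification follows.


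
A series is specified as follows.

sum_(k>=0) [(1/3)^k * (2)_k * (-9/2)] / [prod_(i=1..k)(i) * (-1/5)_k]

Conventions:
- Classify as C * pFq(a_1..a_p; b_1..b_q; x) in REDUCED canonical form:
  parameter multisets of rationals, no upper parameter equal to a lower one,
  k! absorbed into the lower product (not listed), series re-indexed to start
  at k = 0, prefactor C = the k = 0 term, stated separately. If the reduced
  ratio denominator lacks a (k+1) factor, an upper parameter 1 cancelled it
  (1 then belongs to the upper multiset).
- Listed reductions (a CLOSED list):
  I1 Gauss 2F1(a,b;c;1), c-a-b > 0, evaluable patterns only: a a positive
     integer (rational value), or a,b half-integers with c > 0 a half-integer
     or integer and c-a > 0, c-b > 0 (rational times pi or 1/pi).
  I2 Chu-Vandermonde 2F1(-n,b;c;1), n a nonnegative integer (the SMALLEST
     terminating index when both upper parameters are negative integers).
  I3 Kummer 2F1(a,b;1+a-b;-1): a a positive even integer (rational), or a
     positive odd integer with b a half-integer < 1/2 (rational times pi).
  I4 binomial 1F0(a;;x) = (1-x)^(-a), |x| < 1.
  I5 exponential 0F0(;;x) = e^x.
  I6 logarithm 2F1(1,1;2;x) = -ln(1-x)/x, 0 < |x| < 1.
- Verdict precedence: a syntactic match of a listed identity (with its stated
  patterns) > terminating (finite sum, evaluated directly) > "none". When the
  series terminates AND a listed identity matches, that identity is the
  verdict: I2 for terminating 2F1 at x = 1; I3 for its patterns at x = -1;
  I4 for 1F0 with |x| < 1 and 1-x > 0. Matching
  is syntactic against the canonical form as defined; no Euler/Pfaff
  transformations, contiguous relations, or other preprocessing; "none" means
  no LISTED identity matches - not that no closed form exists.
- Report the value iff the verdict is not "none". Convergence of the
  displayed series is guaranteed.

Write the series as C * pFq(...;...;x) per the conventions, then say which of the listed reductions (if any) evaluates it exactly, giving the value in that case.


Classification (C = -9/2): 1F1 with upper {2}, lower {-1/5}, argument x = 1/3. Verdict: none. A 1F1 with upper {2} fits none of I1-I6 at x = 1/3; the sum runs forever.

Structural cue: from the first term -9/2: the product of the first k integers (prefactor -9/2) is k!.
Step ratio: r(k) = (1/3) * (k+2) / [(k-1/5) (k+1)] - rational in k. x = (1/3); t_0 = -9/2; negate the roots.
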